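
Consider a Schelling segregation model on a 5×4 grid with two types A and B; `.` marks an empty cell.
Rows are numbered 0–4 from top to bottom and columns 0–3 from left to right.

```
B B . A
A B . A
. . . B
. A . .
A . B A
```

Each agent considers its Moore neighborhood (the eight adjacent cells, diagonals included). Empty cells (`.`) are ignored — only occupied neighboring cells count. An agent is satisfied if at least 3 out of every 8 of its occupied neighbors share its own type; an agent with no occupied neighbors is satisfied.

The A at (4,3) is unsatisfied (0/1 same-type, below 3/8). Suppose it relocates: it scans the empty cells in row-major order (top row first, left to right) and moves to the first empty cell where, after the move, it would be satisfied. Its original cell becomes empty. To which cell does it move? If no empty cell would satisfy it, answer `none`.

(0,2)

Vacating (4,3). Empty cells in order:
  (0,2): 2/4 same-type → satisfied — stop here.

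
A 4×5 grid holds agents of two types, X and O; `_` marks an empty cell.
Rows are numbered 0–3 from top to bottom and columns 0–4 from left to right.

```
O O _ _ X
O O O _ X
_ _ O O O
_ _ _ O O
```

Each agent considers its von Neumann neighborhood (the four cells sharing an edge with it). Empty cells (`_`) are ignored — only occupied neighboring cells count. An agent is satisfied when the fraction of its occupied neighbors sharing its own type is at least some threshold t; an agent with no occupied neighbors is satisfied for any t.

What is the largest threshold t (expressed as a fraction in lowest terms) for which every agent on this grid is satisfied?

1/2

Row 0: (0,0)O 2/2 · (0,1)O 2/2 · (0,4)X 1/1
Row 1: (1,0)O 2/2 · (1,1)O 3/3 · (1,2)O 2/2 · (1,4)X 1/2
Row 2: (2,2)O 2/2 · (2,3)O 3/3 · (2,4)O 2/3
Row 3: (3,3)O 2/2 · (3,4)O 2/2
The smallest same-type fraction is 1/2 at (1,4), which reduces to 1/2. Any threshold above that leaves this agent unsatisfied.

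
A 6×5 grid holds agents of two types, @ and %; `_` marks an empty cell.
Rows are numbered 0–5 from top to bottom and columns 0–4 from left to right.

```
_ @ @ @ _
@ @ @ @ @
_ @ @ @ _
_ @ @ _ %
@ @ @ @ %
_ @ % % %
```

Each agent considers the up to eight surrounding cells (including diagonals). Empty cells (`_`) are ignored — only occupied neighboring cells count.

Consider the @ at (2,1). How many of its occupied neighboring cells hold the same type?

6

Occupied neighbors of (2,1): (1,0)=@, (1,1)=@, (1,2)=@, (2,2)=@, (3,1)=@, (3,2)=@.
Same type (@): 6 of 6.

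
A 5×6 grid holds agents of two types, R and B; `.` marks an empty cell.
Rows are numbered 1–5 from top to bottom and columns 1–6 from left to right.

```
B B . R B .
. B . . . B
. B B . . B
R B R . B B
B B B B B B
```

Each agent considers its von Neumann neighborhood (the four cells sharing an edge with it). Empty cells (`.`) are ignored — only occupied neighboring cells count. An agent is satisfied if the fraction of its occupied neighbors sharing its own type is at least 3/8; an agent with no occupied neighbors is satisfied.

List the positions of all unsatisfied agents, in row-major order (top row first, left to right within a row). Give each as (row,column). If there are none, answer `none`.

(1,4), (1,5), (4,1), (4,3)

(1,1)B 1/1 satisfied
(1,2)B 2/2 satisfied
(1,4)R 0/1 not
(1,5)B 0/1 not
(2,2)B 2/2 satisfied
(2,6)B 1/1 satisfied
(3,2)B 3/3 satisfied
(3,3)B 1/2 satisfied
(3,6)B 2/2 satisfied
(4,1)R 0/2 not
(4,2)B 2/4 satisfied
(4,3)R 0/3 not
(4,5)B 2/2 satisfied
(4,6)B 3/3 satisfied
(5,1)B 1/2 satisfied
(5,2)B 3/3 satisfied
(5,3)B 2/3 satisfied
(5,4)B 2/2 satisfied
(5,5)B 3/3 satisfied
(5,6)B 2/2 satisfied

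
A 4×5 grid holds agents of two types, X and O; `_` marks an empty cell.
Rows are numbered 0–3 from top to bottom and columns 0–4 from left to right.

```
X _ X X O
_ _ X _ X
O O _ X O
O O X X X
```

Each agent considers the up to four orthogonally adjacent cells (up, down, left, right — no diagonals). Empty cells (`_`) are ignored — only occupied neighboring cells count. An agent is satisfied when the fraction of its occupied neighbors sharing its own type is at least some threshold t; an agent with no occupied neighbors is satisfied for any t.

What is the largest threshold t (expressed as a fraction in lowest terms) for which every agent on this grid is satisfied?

Row 0: (0,0)X — no occupied neighbors · (0,2)X 2/2 · (0,3)X 1/2 · (0,4)O 0/2
Row 1: (1,2)X 1/1 · (1,4)X 0/2
Row 2: (2,0)O 2/2 · (2,1)O 2/2 · (2,3)X 1/2 · (2,4)O 0/3
Row 3: (3,0)O 2/2 · (3,1)O 2/3 · (3,2)X 1/2 · (3,3)X 3/3 · (3,4)X 1/2
The smallest same-type fraction is 0/2 at (0,4), which reduces to 0/1. Any threshold above that leaves this agent unsatisfied.

0/1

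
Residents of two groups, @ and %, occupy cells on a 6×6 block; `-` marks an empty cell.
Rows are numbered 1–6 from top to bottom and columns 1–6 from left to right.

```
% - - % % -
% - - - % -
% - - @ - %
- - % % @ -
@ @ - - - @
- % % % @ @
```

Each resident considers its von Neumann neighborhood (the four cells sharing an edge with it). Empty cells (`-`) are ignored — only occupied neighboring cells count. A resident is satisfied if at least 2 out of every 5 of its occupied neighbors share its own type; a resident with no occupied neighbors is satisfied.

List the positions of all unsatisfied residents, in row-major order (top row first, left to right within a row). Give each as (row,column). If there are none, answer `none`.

(1,1)% 1/1 ok
(1,4)% 1/1 ok
(1,5)% 2/2 ok
(2,1)% 2/2 ok
(2,5)% 1/1 ok
(3,1)% 1/1 ok
(3,4)@ 0/1 unhappy
(3,6)% 0/0 ok
(4,3)% 1/1 ok
(4,4)% 1/3 unhappy
(4,5)@ 0/1 unhappy
(5,1)@ 1/1 ok
(5,2)@ 1/2 ok
(5,6)@ 1/1 ok
(6,2)% 1/2 ok
(6,3)% 2/2 ok
(6,4)% 1/2 ok
(6,5)@ 1/2 ok
(6,6)@ 2/2 ok

(3,4), (4,4), (4,5)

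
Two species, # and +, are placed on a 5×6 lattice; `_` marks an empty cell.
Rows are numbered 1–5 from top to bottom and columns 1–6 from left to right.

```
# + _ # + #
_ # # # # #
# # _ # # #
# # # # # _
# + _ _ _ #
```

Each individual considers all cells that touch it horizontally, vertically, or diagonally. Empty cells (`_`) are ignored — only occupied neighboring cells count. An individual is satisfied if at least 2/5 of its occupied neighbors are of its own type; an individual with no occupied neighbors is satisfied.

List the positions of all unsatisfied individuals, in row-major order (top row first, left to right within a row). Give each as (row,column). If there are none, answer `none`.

Row 1: (1,1)# 1/2 satisfied · (1,2)+ 0/3 not · (1,4)# 3/4 satisfied · (1,5)+ 0/5 not · (1,6)# 2/3 satisfied
Row 2: (2,2)# 4/5 satisfied · (2,3)# 5/6 satisfied · (2,4)# 5/6 satisfied · (2,5)# 7/8 satisfied · (2,6)# 4/5 satisfied
Row 3: (3,1)# 4/4 satisfied · (3,2)# 6/6 satisfied · (3,4)# 7/7 satisfied · (3,5)# 7/7 satisfied · (3,6)# 4/4 satisfied
Row 4: (4,1)# 4/5 satisfied · (4,2)# 5/6 satisfied · (4,3)# 4/5 satisfied · (4,4)# 4/4 satisfied · (4,5)# 5/5 satisfied
Row 5: (5,1)# 2/3 satisfied · (5,2)+ 0/4 not · (5,6)# 1/1 satisfied

(1,2), (1,5), (5,2)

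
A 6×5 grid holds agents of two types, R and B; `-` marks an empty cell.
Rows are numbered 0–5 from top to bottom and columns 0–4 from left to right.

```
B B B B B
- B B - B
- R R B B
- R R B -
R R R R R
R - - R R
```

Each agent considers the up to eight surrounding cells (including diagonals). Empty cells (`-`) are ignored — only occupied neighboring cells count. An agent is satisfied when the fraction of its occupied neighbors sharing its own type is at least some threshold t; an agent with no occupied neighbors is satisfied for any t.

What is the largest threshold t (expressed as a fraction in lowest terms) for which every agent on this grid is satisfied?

Row 0: (0,0)B 2/2 · (0,1)B 4/4 · (0,2)B 4/4 · (0,3)B 4/4 · (0,4)B 2/2
Row 1: (1,1)B 4/6 · (1,2)B 5/7 · (1,4)B 4/4
Row 2: (2,1)R 3/5 · (2,2)R 3/7 · (2,3)B 4/6 · (2,4)B 3/3
Row 3: (3,1)R 6/6 · (3,2)R 6/8 · (3,3)B 2/7
Row 4: (4,0)R 3/3 · (4,1)R 5/5 · (4,2)R 5/6 · (4,3)R 5/6 · (4,4)R 3/4
Row 5: (5,0)R 2/2 · (5,3)R 4/4 · (5,4)R 3/3
The smallest same-type fraction is 2/7 at (3,3), which reduces to 2/7. Any threshold above that leaves this agent unsatisfied.

2/7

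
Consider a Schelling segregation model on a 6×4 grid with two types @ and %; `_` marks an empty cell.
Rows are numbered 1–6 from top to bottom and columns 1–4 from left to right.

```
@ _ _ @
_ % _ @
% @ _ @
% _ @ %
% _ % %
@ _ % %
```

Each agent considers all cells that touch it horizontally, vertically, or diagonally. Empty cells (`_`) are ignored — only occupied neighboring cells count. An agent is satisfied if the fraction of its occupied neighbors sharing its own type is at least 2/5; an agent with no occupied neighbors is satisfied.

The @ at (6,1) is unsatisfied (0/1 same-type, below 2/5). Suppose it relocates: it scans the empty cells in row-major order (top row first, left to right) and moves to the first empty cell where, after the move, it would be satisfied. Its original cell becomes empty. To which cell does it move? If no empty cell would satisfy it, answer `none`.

Vacating (6,1). Empty cells in order:
  (1,2): 1/2 same-type → satisfied — stop here.

(1,2)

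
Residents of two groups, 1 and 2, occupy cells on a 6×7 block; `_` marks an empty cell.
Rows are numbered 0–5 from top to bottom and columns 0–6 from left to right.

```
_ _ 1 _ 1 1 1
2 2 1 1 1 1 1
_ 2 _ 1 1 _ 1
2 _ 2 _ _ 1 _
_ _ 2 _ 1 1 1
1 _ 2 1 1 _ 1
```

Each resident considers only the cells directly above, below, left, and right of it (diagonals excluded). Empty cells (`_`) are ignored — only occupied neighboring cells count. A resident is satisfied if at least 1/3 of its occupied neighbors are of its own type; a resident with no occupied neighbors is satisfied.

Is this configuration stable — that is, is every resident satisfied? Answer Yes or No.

(0,2)1 1/1 ✓
(0,4)1 2/2 ✓
(0,5)1 3/3 ✓
(0,6)1 2/2 ✓
(1,0)2 1/1 ✓
(1,1)2 2/3 ✓
(1,2)1 2/3 ✓
(1,3)1 3/3 ✓
(1,4)1 4/4 ✓
(1,5)1 3/3 ✓
(1,6)1 3/3 ✓
(2,1)2 1/1 ✓
(2,3)1 2/2 ✓
(2,4)1 2/2 ✓
(2,6)1 1/1 ✓
(3,0)2 0/0 ✓
(3,2)2 1/1 ✓
(3,5)1 1/1 ✓
(4,2)2 2/2 ✓
(4,4)1 2/2 ✓
(4,5)1 3/3 ✓
(4,6)1 2/2 ✓
(5,0)1 0/0 ✓
(5,2)2 1/2 ✓
(5,3)1 1/2 ✓
(5,4)1 2/2 ✓
(5,6)1 1/1 ✓
All meet the threshold, so the configuration is stable.

Yes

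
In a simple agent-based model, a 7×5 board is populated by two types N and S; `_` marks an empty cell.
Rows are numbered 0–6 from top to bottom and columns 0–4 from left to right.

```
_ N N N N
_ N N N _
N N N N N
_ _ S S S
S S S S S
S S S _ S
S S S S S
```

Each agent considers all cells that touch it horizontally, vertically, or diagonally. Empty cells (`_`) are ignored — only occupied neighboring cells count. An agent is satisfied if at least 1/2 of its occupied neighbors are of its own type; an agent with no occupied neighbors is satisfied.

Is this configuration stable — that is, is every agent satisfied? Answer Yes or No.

Row 0: (0,1)N 3/3 ok · (0,2)N 5/5 ok · (0,3)N 4/4 ok · (0,4)N 2/2 ok
Row 1: (1,1)N 6/6 ok · (1,2)N 8/8 ok · (1,3)N 7/7 ok
Row 2: (2,0)N 2/2 ok · (2,1)N 4/5 ok · (2,2)N 5/7 ok · (2,3)N 4/7 ok · (2,4)N 2/4 ok
Row 3: (3,2)S 4/7 ok · (3,3)S 5/8 ok · (3,4)S 3/5 ok
Row 4: (4,0)S 3/3 ok · (4,1)S 6/6 ok · (4,2)S 6/6 ok · (4,3)S 7/7 ok · (4,4)S 4/4 ok
Row 5: (5,0)S 5/5 ok · (5,1)S 8/8 ok · (5,2)S 7/7 ok · (5,4)S 4/4 ok
Row 6: (6,0)S 3/3 ok · (6,1)S 5/5 ok · (6,2)S 4/4 ok · (6,3)S 4/4 ok · (6,4)S 2/2 ok
All meet the threshold, so the configuration is stable.

Yes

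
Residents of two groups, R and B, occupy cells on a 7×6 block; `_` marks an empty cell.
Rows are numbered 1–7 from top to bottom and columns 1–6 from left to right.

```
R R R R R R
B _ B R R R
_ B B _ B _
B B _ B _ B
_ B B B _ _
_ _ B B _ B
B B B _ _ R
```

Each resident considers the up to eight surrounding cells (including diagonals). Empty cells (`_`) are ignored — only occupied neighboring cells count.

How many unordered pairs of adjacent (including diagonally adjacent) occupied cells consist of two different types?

11

Scan each occupied cell's neighbors to the right and below (and the two forward diagonals) so each pair is counted once.
From row 1: 5 unlike of 18 pairs (running 5/18).
From row 2: 5 unlike of 10 pairs (running 10/28).
From row 3: 0 unlike of 7 pairs (running 10/35).
From row 4: 0 unlike of 6 pairs (running 10/41).
From row 5: 0 unlike of 7 pairs (running 10/48).
From row 6: 1 unlike of 5 pairs (running 11/53).
From row 7: 0 unlike of 2 pairs (running 11/55).
Total adjacent occupied pairs: 55; unlike-type pairs: 11.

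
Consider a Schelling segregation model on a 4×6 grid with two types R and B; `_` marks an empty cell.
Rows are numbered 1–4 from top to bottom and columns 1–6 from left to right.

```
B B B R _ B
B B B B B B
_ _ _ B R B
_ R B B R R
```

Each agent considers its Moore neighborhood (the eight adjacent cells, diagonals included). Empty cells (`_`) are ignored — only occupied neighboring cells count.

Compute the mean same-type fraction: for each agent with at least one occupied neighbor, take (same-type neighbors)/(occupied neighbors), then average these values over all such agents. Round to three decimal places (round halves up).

(1,1)B 3/3
(1,2)B 5/5
(1,3)B 4/5
(1,4)R 0/4
(1,6)B 2/2
(2,1)B 3/3
(2,2)B 5/5
(2,3)B 5/6
(2,4)B 4/6
(2,5)B 5/7
(2,6)B 3/4
(3,4)B 5/7
(3,5)R 2/8
(3,6)B 2/5
(4,2)R 0/1
(4,3)B 2/3
(4,4)B 2/4
(4,5)R 2/5
(4,6)R 2/3
Sum over 19 agents: 3/3 + 5/5 + 4/5 + 0/4 + 2/2 + 3/3 + 5/5 + 5/6 + 4/6 + 5/7 + 3/4 + 5/7 + 2/8 + 2/5 + 0/1 + 2/3 + 2/4 + 2/5 + 2/3 = 1298/105; mean = 1298/105 ÷ 19 = 1298/1995 = 0.650626… → 0.651.

0.651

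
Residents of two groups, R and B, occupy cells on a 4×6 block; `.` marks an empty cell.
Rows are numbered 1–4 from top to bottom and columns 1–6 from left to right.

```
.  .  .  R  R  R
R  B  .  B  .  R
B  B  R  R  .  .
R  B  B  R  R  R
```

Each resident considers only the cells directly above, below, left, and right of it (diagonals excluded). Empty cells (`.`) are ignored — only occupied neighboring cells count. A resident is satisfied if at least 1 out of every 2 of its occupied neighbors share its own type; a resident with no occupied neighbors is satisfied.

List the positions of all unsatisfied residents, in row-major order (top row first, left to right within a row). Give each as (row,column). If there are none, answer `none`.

Row 1: (1,4)R 1/2 satisfied · (1,5)R 2/2 satisfied · (1,6)R 2/2 satisfied
Row 2: (2,1)R 0/2 not · (2,2)B 1/2 satisfied · (2,4)B 0/2 not · (2,6)R 1/1 satisfied
Row 3: (3,1)B 1/3 not · (3,2)B 3/4 satisfied · (3,3)R 1/3 not · (3,4)R 2/3 satisfied
Row 4: (4,1)R 0/2 not · (4,2)B 2/3 satisfied · (4,3)B 1/3 not · (4,4)R 2/3 satisfied · (4,5)R 2/2 satisfied · (4,6)R 1/1 satisfied

(2,1), (2,4), (3,1), (3,3), (4,1), (4,3)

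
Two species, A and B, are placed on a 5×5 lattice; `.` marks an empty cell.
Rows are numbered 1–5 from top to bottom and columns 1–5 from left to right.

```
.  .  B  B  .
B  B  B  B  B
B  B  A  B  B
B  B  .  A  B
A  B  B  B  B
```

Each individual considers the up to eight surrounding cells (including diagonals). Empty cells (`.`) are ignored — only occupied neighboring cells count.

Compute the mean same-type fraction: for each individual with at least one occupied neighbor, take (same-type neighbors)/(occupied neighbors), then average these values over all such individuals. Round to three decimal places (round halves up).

Row 1: (1,3)B 4/4 · (1,4)B 4/4
Row 2: (2,1)B 3/3 · (2,2)B 5/6 · (2,3)B 6/7 · (2,4)B 6/7 · (2,5)B 4/4
Row 3: (3,1)B 5/5 · (3,2)B 6/7 · (3,3)A 1/7 · (3,4)B 5/7 · (3,5)B 4/5
Row 4: (4,1)B 4/5 · (4,2)B 5/7 · (4,4)A 1/7 · (4,5)B 4/5
Row 5: (5,1)A 0/3 · (5,2)B 3/4 · (5,3)B 3/4 · (5,4)B 3/4 · (5,5)B 2/3
Sum over 21 individuals: 4/4 + 4/4 + 3/3 + 5/6 + 6/7 + 6/7 + 4/4 + 5/5 + 6/7 + 1/7 + 5/7 + 4/5 + 4/5 + 5/7 + 1/7 + 4/5 + 0/3 + 3/4 + 3/4 + 3/4 + 2/3 = 2161/140; mean = 2161/140 ÷ 21 = 2161/2940 = 0.735034… → 0.735.

0.735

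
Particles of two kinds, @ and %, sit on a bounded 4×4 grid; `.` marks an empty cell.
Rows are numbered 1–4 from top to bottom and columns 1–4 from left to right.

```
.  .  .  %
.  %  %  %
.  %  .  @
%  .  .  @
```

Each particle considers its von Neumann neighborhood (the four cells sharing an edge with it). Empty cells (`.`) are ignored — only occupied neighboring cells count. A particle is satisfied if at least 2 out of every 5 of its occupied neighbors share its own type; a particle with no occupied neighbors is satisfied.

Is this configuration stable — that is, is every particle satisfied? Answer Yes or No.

(1,4)% 1/1 ok
(2,2)% 2/2 ok
(2,3)% 2/2 ok
(2,4)% 2/3 ok
(3,2)% 1/1 ok
(3,4)@ 1/2 ok
(4,1)% 0/0 ok
(4,4)@ 1/1 ok
All meet the threshold, so the configuration is stable.

Yes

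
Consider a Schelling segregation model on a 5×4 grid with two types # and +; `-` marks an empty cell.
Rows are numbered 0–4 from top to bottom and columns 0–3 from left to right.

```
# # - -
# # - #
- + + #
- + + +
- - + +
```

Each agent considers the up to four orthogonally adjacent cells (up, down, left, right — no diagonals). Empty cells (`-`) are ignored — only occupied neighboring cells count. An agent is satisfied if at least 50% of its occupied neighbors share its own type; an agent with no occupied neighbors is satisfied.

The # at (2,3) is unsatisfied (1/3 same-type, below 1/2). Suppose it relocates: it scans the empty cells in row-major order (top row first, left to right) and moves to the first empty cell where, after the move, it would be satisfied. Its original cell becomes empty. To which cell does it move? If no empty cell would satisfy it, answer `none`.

Vacating (2,3). Empty cells in order:
  (0,2): 1/1 same-type → satisfied — stop here.

(0,2)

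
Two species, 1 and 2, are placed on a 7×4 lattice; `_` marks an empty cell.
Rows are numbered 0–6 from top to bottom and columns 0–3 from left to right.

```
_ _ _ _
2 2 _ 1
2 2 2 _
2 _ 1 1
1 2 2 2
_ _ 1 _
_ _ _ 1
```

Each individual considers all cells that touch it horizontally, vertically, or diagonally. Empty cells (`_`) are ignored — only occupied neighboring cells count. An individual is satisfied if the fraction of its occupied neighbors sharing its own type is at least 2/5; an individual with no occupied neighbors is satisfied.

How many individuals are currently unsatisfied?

6

Row 1: (1,0)2 3/3 ok · (1,1)2 4/4 ok · (1,3)1 0/1 unhappy
Row 2: (2,0)2 4/4 ok · (2,1)2 5/6 ok · (2,2)2 2/5 ok
Row 3: (3,0)2 3/4 ok · (3,2)1 1/6 unhappy · (3,3)1 1/4 unhappy
Row 4: (4,0)1 0/2 unhappy · (4,1)2 2/5 ok · (4,2)2 2/5 ok · (4,3)2 1/4 unhappy
Row 5: (5,2)1 1/4 unhappy
Row 6: (6,3)1 1/1 ok
Unsatisfied: (1,3), (3,2), (3,3), (4,0), (4,3), (5,2) — 6 in total.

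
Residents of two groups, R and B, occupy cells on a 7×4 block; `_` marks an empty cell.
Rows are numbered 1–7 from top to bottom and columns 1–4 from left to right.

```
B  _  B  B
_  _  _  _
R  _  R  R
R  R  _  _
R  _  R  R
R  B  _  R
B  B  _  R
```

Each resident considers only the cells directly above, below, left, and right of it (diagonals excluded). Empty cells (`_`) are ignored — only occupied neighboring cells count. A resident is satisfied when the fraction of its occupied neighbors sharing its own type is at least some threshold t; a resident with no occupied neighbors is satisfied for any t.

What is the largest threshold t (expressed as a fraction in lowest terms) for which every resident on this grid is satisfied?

1/3

(1,1)B — no occupied neighbors
(1,3)B 1/1
(1,4)B 1/1
(3,1)R 1/1
(3,3)R 1/1
(3,4)R 1/1
(4,1)R 3/3
(4,2)R 1/1
(5,1)R 2/2
(5,3)R 1/1
(5,4)R 2/2
(6,1)R 1/3
(6,2)B 1/2
(6,4)R 2/2
(7,1)B 1/2
(7,2)B 2/2
(7,4)R 1/1
The smallest same-type fraction is 1/3 at (6,1), which reduces to 1/3. Any threshold above that leaves this resident unsatisfied.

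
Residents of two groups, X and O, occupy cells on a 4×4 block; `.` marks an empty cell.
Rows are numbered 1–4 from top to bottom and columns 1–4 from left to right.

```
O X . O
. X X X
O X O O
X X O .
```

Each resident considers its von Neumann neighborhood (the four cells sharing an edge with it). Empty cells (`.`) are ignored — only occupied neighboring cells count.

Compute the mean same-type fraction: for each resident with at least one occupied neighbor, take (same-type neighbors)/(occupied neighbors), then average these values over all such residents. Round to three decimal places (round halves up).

0.436

(1,1)O 0/1
(1,2)X 1/2
(1,4)O 0/1
(2,2)X 3/3
(2,3)X 2/3
(2,4)X 1/3
(3,1)O 0/2
(3,2)X 2/4
(3,3)O 2/4
(3,4)O 1/2
(4,1)X 1/2
(4,2)X 2/3
(4,3)O 1/2
Sum over 13 residents: 0/1 + 1/2 + 0/1 + 3/3 + 2/3 + 1/3 + 0/2 + 2/4 + 2/4 + 1/2 + 1/2 + 2/3 + 1/2 = 17/3; mean = 17/3 ÷ 13 = 17/39 = 0.435897… → 0.436.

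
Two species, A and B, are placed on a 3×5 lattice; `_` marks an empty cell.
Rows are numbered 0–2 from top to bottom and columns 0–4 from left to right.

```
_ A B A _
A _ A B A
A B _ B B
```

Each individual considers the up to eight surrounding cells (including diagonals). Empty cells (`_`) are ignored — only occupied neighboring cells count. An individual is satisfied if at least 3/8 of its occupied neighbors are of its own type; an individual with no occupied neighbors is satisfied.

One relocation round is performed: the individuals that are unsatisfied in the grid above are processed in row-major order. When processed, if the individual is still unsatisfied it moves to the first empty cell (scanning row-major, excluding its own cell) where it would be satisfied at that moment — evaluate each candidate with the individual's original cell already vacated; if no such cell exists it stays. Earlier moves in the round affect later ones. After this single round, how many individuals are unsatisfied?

1

Initially unsatisfied (in order): (0,2), (1,2), (1,4), (2,1).
  (0,2) → (2,2).
  (1,2) → (0,0).
  (1,4) → (0,2).
  (2,1) → (0,4).
Resulting grid:
A A A A B
A _ _ B _
A _ B B B
Unsatisfied now: (0,3).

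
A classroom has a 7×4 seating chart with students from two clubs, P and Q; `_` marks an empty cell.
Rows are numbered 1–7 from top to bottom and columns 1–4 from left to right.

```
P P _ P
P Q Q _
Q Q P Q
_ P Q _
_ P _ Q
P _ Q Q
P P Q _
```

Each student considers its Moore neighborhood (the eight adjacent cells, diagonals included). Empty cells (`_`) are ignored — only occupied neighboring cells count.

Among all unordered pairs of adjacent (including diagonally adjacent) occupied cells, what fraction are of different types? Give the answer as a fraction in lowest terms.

19/42

Scan each occupied cell's neighbors to the right and below (and the two forward diagonals) so each pair is counted once.
Row 1: P(1,1)–P(1,2)= P(1,1)–P(2,1)= P(1,1)–Q(2,2)≠ P(1,2)–Q(2,2)≠ P(1,2)–Q(2,3)≠ P(1,2)–P(2,1)= P(1,4)–Q(2,3)≠  → 4/7 unlike.
Row 2: P(2,1)–Q(2,2)≠ P(2,1)–Q(3,1)≠ P(2,1)–Q(3,2)≠ Q(2,2)–Q(2,3)= Q(2,2)–Q(3,2)= Q(2,2)–P(3,3)≠ Q(2,2)–Q(3,1)= Q(2,3)–P(3,3)≠ Q(2,3)–Q(3,4)= Q(2,3)–Q(3,2)=  → 5/10 unlike.
Row 3: Q(3,1)–Q(3,2)= Q(3,1)–P(4,2)≠ Q(3,2)–P(3,3)≠ Q(3,2)–P(4,2)≠ Q(3,2)–Q(4,3)= P(3,3)–Q(3,4)≠ P(3,3)–Q(4,3)≠ P(3,3)–P(4,2)= Q(3,4)–Q(4,3)=  → 5/9 unlike.
Row 4: P(4,2)–Q(4,3)≠ P(4,2)–P(5,2)= Q(4,3)–Q(5,4)= Q(4,3)–P(5,2)≠  → 2/4 unlike.
Row 5: P(5,2)–Q(6,3)≠ P(5,2)–P(6,1)= Q(5,4)–Q(6,4)= Q(5,4)–Q(6,3)=  → 1/4 unlike.
Row 6: P(6,1)–P(7,1)= P(6,1)–P(7,2)= Q(6,3)–Q(6,4)= Q(6,3)–Q(7,3)= Q(6,3)–P(7,2)≠ Q(6,4)–Q(7,3)=  → 1/6 unlike.
Row 7: P(7,1)–P(7,2)= P(7,2)–Q(7,3)≠  → 1/2 unlike.
Total adjacent occupied pairs: 42; unlike-type pairs: 19.
19/42 is already in lowest terms.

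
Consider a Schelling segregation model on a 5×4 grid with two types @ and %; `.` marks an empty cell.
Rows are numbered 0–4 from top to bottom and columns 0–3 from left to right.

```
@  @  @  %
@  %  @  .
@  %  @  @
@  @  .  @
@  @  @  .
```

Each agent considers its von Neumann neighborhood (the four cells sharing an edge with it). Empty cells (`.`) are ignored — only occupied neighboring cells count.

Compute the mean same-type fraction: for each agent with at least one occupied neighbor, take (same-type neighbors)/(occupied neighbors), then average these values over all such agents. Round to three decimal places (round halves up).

(0,0)@ 2/2
(0,1)@ 2/3
(0,2)@ 2/3
(0,3)% 0/1
(1,0)@ 2/3
(1,1)% 1/4
(1,2)@ 2/3
(2,0)@ 2/3
(2,1)% 1/4
(2,2)@ 2/3
(2,3)@ 2/2
(3,0)@ 3/3
(3,1)@ 2/3
(3,3)@ 1/1
(4,0)@ 2/2
(4,1)@ 3/3
(4,2)@ 1/1
Sum over 17 agents: 2/2 + 2/3 + 2/3 + 0/1 + 2/3 + 1/4 + 2/3 + 2/3 + 1/4 + 2/3 + 2/2 + 3/3 + 2/3 + 1/1 + 2/2 + 3/3 + 1/1 = 73/6; mean = 73/6 ÷ 17 = 73/102 = 0.715686… → 0.716.

0.716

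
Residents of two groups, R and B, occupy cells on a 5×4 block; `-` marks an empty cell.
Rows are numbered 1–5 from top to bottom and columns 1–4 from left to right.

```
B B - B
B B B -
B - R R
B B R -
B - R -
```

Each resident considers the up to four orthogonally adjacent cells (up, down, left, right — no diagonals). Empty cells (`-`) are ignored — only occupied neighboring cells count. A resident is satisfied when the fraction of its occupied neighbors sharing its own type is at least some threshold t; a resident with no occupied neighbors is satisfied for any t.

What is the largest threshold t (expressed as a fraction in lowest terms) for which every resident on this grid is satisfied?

1/2

(1,1)B 2/2
(1,2)B 2/2
(1,4)B — no occupied neighbors
(2,1)B 3/3
(2,2)B 3/3
(2,3)B 1/2
(3,1)B 2/2
(3,3)R 2/3
(3,4)R 1/1
(4,1)B 3/3
(4,2)B 1/2
(4,3)R 2/3
(5,1)B 1/1
(5,3)R 1/1
The smallest same-type fraction is 1/2 at (2,3), which reduces to 1/2. Any threshold above that leaves this resident unsatisfied.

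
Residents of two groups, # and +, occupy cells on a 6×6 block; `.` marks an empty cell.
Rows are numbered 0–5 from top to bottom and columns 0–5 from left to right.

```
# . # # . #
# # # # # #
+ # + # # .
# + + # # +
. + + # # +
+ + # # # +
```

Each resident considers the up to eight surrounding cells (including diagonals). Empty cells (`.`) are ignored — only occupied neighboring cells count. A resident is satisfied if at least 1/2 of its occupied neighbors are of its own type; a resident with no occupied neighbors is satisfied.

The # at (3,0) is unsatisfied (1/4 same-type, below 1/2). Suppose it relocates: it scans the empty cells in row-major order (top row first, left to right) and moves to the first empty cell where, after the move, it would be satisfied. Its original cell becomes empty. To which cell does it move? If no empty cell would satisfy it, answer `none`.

(0,1)

Vacating (3,0). Empty cells in order:
  (0,1): 5/5 same-type → satisfied — stop here.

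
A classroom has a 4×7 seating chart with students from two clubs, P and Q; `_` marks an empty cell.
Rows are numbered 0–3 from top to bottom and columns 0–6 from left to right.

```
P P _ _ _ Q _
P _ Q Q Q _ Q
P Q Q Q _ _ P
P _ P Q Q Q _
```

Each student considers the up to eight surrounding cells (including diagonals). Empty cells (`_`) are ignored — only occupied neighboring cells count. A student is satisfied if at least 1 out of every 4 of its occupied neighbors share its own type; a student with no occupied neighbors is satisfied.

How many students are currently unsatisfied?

2

Row 0: (0,0)P 2/2 ✓ · (0,1)P 2/3 ✓ · (0,5)Q 2/2 ✓
Row 1: (1,0)P 3/4 ✓ · (1,2)Q 4/5 ✓ · (1,3)Q 4/4 ✓ · (1,4)Q 3/3 ✓ · (1,6)Q 1/2 ✓
Row 2: (2,0)P 2/3 ✓ · (2,1)Q 2/6 ✓ · (2,2)Q 5/6 ✓ · (2,3)Q 6/7 ✓ · (2,6)P 0/2 ✗
Row 3: (3,0)P 1/2 ✓ · (3,2)P 0/4 ✗ · (3,3)Q 3/4 ✓ · (3,4)Q 3/3 ✓ · (3,5)Q 1/2 ✓
Unsatisfied: (2,6), (3,2) — 2 in total.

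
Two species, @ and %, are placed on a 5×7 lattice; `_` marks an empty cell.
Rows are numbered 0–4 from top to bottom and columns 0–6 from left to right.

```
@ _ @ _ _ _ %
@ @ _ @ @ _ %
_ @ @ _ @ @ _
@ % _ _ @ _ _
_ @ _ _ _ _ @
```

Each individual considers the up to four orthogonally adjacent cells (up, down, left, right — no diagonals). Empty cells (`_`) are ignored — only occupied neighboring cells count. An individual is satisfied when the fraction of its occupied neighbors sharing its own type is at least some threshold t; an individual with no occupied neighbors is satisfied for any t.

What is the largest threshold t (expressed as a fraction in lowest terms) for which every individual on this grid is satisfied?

0/1

(0,0)@ 1/1
(0,2)@ — no occupied neighbors
(0,6)% 1/1
(1,0)@ 2/2
(1,1)@ 2/2
(1,3)@ 1/1
(1,4)@ 2/2
(1,6)% 1/1
(2,1)@ 2/3
(2,2)@ 1/1
(2,4)@ 3/3
(2,5)@ 1/1
(3,0)@ 0/1
(3,1)% 0/3
(3,4)@ 1/1
(4,1)@ 0/1
(4,6)@ — no occupied neighbors
The smallest same-type fraction is 0/1 at (3,0), which reduces to 0/1. Any threshold above that leaves this individual unsatisfied.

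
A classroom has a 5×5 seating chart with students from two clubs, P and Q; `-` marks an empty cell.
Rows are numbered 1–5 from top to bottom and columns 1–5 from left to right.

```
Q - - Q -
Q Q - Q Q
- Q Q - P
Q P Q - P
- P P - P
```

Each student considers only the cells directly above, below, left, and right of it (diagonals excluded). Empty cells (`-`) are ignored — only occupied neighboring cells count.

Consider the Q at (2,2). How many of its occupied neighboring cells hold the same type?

2

Occupied neighbors of (2,2): (3,2)=Q, (2,1)=Q.
Same type (Q): 2 of 2.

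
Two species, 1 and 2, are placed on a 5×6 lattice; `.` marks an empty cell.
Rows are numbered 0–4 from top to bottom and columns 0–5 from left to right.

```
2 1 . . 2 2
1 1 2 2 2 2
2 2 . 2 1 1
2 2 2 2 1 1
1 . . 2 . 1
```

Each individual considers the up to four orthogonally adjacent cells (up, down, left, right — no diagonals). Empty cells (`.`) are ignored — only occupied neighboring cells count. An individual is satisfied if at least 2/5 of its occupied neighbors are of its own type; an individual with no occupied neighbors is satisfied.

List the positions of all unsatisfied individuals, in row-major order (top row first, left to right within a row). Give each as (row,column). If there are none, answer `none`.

(0,0), (1,0), (4,0)

(0,0)2 0/2 not
(0,1)1 1/2 satisfied
(0,4)2 2/2 satisfied
(0,5)2 2/2 satisfied
(1,0)1 1/3 not
(1,1)1 2/4 satisfied
(1,2)2 1/2 satisfied
(1,3)2 3/3 satisfied
(1,4)2 3/4 satisfied
(1,5)2 2/3 satisfied
(2,0)2 2/3 satisfied
(2,1)2 2/3 satisfied
(2,3)2 2/3 satisfied
(2,4)1 2/4 satisfied
(2,5)1 2/3 satisfied
(3,0)2 2/3 satisfied
(3,1)2 3/3 satisfied
(3,2)2 2/2 satisfied
(3,3)2 3/4 satisfied
(3,4)1 2/3 satisfied
(3,5)1 3/3 satisfied
(4,0)1 0/1 not
(4,3)2 1/1 satisfied
(4,5)1 1/1 satisfied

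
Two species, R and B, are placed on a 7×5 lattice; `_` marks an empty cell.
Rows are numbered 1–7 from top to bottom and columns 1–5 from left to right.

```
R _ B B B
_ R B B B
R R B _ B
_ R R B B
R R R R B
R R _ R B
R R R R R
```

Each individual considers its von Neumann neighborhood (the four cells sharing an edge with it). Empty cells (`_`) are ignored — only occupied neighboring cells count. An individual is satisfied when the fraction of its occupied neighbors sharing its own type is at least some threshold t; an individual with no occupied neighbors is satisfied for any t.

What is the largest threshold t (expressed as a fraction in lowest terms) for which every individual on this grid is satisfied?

1/3

(1,1)R — no occupied neighbors
(1,3)B 2/2
(1,4)B 3/3
(1,5)B 2/2
(2,2)R 1/2
(2,3)B 3/4
(2,4)B 3/3
(2,5)B 3/3
(3,1)R 1/1
(3,2)R 3/4
(3,3)B 1/3
(3,5)B 2/2
(4,2)R 3/3
(4,3)R 2/4
(4,4)B 1/3
(4,5)B 3/3
(5,1)R 2/2
(5,2)R 4/4
(5,3)R 3/3
(5,4)R 2/4
(5,5)B 2/3
(6,1)R 3/3
(6,2)R 3/3
(6,4)R 2/3
(6,5)B 1/3
(7,1)R 2/2
(7,2)R 3/3
(7,3)R 2/2
(7,4)R 3/3
(7,5)R 1/2
The smallest same-type fraction is 1/3 at (3,3), which reduces to 1/3. Any threshold above that leaves this individual unsatisfied.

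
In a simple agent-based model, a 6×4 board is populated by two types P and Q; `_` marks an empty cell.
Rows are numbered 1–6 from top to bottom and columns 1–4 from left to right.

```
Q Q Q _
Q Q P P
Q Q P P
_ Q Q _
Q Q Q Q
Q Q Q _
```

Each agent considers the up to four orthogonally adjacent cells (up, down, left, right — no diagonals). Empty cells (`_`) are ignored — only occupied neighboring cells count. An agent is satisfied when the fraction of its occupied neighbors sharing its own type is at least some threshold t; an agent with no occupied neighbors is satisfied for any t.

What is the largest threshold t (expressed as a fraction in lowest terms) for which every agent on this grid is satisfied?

(1,1)Q 2/2
(1,2)Q 3/3
(1,3)Q 1/2
(2,1)Q 3/3
(2,2)Q 3/4
(2,3)P 2/4
(2,4)P 2/2
(3,1)Q 2/2
(3,2)Q 3/4
(3,3)P 2/4
(3,4)P 2/2
(4,2)Q 3/3
(4,3)Q 2/3
(5,1)Q 2/2
(5,2)Q 4/4
(5,3)Q 4/4
(5,4)Q 1/1
(6,1)Q 2/2
(6,2)Q 3/3
(6,3)Q 2/2
The smallest same-type fraction is 1/2 at (1,3), which reduces to 1/2. Any threshold above that leaves this agent unsatisfied.

1/2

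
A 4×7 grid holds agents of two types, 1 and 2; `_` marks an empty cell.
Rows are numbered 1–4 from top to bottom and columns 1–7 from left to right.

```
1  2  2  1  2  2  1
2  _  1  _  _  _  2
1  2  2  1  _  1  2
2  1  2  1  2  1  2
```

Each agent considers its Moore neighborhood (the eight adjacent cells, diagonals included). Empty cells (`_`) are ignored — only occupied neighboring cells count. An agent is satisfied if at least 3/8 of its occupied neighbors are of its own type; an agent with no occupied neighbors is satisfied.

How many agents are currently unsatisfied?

14

Row 1: (1,1)1 0/2 ✗ · (1,2)2 2/4 ✓ · (1,3)2 1/3 ✗ · (1,4)1 1/3 ✗ · (1,5)2 1/2 ✓ · (1,6)2 2/3 ✓ · (1,7)1 0/2 ✗
Row 2: (2,1)2 2/4 ✓ · (2,3)1 2/6 ✗ · (2,7)2 2/4 ✓
Row 3: (3,1)1 1/4 ✗ · (3,2)2 4/7 ✓ · (3,3)2 2/6 ✗ · (3,4)1 2/5 ✓ · (3,6)1 1/5 ✗ · (3,7)2 2/4 ✓
Row 4: (4,1)2 1/3 ✗ · (4,2)1 1/5 ✗ · (4,3)2 2/5 ✓ · (4,4)1 1/4 ✗ · (4,5)2 0/4 ✗ · (4,6)1 1/4 ✗ · (4,7)2 1/3 ✗
Unsatisfied: (1,1), (1,3), (1,4), (1,7), (2,3), (3,1), (3,3), (3,6), (4,1), (4,2), (4,4), (4,5), (4,6), (4,7) — 14 in total.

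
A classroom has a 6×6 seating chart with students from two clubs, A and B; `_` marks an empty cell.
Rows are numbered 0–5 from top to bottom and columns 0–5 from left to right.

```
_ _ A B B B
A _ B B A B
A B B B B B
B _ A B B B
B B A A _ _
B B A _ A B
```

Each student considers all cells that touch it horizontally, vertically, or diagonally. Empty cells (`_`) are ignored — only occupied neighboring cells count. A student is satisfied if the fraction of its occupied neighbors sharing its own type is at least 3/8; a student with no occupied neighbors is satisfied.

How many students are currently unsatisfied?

Row 0: (0,2)A 0/3 unhappy · (0,3)B 3/5 ok · (0,4)B 4/5 ok · (0,5)B 2/3 ok
Row 1: (1,0)A 1/2 ok · (1,2)B 5/6 ok · (1,3)B 6/8 ok · (1,4)A 0/8 unhappy · (1,5)B 4/5 ok
Row 2: (2,0)A 1/3 unhappy · (2,1)B 3/6 ok · (2,2)B 5/6 ok · (2,3)B 6/8 ok · (2,4)B 7/8 ok · (2,5)B 4/5 ok
Row 3: (3,0)B 3/4 ok · (3,2)A 2/7 unhappy · (3,3)B 4/7 ok · (3,4)B 5/6 ok · (3,5)B 3/3 ok
Row 4: (4,0)B 4/4 ok · (4,1)B 4/7 ok · (4,2)A 3/6 ok · (4,3)A 4/6 ok
Row 5: (5,0)B 3/3 ok · (5,1)B 3/5 ok · (5,2)A 2/4 ok · (5,4)A 1/2 ok · (5,5)B 0/1 unhappy
Unsatisfied: (0,2), (1,4), (2,0), (3,2), (5,5) — 5 in total.

5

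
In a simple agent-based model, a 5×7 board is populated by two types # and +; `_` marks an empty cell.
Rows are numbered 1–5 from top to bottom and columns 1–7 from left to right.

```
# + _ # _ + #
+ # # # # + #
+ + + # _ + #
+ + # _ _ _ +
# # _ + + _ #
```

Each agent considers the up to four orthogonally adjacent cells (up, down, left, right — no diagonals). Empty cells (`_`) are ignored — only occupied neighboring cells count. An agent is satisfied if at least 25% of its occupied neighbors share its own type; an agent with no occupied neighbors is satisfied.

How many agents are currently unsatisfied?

5

(1,1)# 0/2 ✗
(1,2)+ 0/2 ✗
(1,4)# 1/1 ✓
(1,6)+ 1/2 ✓
(1,7)# 1/2 ✓
(2,1)+ 1/3 ✓
(2,2)# 1/4 ✓
(2,3)# 2/3 ✓
(2,4)# 4/4 ✓
(2,5)# 1/2 ✓
(2,6)+ 2/4 ✓
(2,7)# 2/3 ✓
(3,1)+ 3/3 ✓
(3,2)+ 3/4 ✓
(3,3)+ 1/4 ✓
(3,4)# 1/2 ✓
(3,6)+ 1/2 ✓
(3,7)# 1/3 ✓
(4,1)+ 2/3 ✓
(4,2)+ 2/4 ✓
(4,3)# 0/2 ✗
(4,7)+ 0/2 ✗
(5,1)# 1/2 ✓
(5,2)# 1/2 ✓
(5,4)+ 1/1 ✓
(5,5)+ 1/1 ✓
(5,7)# 0/1 ✗
Unsatisfied: (1,1), (1,2), (4,3), (4,7), (5,7) — 5 in total.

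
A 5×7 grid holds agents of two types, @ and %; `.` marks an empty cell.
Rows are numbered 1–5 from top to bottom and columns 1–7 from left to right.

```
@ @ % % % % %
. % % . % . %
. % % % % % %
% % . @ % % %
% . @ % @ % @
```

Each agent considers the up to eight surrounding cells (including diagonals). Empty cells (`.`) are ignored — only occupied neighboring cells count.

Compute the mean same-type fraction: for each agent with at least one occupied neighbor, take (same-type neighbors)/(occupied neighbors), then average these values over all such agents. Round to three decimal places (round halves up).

0.734

Row 1: (1,1)@ 1/2 · (1,2)@ 1/4 · (1,3)% 3/4 · (1,4)% 4/4 · (1,5)% 3/3 · (1,6)% 4/4 · (1,7)% 2/2
Row 2: (2,2)% 4/6 · (2,3)% 6/7 · (2,5)% 6/6 · (2,7)% 4/4
Row 3: (3,2)% 5/5 · (3,3)% 5/6 · (3,4)% 5/6 · (3,5)% 5/6 · (3,6)% 7/7 · (3,7)% 4/4
Row 4: (4,1)% 3/3 · (4,2)% 4/5 · (4,4)@ 2/7 · (4,5)% 6/8 · (4,6)% 6/8 · (4,7)% 4/5
Row 5: (5,1)% 2/2 · (5,3)@ 1/3 · (5,4)% 1/4 · (5,5)@ 1/5 · (5,6)% 3/5 · (5,7)@ 0/3
Sum over 29 agents: 1/2 + 1/4 + 3/4 + 4/4 + 3/3 + 4/4 + 2/2 + 4/6 + 6/7 + 6/6 + 4/4 + 5/5 + 5/6 + 5/6 + 5/6 + 7/7 + 4/4 + 3/3 + 4/5 + 2/7 + 6/8 + 6/8 + 4/5 + 2/2 + 1/3 + 1/4 + 1/5 + 3/5 + 0/3 = 2981/140; mean = 2981/140 ÷ 29 = 2981/4060 = 0.734236… → 0.734.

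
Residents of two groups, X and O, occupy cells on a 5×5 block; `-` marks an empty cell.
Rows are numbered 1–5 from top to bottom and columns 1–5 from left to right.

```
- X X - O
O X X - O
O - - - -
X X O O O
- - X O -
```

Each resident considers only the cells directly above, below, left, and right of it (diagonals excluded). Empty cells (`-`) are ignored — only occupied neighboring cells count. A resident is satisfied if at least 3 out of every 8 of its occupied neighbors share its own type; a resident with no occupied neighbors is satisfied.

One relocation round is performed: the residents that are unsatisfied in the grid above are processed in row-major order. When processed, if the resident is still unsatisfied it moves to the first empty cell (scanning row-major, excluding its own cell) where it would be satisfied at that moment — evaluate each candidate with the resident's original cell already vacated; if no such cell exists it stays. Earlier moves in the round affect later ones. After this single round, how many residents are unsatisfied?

Initially unsatisfied (in order): (4,3), (5,3).
  (4,3) → (1,1).
  (5,3) → (1,4).
Resulting grid:
O X X X O
O X X - O
O - - - -
X X - O O
- - - O -
All satisfied now.

0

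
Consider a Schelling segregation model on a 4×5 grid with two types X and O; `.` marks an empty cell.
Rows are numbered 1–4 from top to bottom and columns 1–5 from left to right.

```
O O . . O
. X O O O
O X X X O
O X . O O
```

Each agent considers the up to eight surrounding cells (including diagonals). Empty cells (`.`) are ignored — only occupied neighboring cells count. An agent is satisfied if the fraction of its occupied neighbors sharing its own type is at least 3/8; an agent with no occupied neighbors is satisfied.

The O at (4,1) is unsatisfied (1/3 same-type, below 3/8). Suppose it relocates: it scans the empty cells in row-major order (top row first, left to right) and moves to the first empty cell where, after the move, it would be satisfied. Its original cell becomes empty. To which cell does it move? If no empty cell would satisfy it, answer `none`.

Vacating (4,1). Empty cells in order:
  (1,3): 3/4 same-type → satisfied — stop here.

(1,3)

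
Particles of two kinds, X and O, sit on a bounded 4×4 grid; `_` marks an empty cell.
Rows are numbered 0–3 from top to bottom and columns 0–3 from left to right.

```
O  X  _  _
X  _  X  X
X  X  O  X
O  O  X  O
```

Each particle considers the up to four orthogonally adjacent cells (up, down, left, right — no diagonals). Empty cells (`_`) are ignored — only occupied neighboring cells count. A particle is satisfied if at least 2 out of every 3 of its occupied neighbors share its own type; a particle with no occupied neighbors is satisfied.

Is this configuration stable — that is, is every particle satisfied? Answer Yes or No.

(0,0)O 0/2 unhappy
(0,1)X 0/1 unhappy
(1,0)X 1/2 unhappy
(1,2)X 1/2 unhappy
(1,3)X 2/2 ok
(2,0)X 2/3 ok
(2,1)X 1/3 unhappy
(2,2)O 0/4 unhappy
(2,3)X 1/3 unhappy
(3,0)O 1/2 unhappy
(3,1)O 1/3 unhappy
(3,2)X 0/3 unhappy
(3,3)O 0/2 unhappy
For instance (0,0) has only 0/2 same-type neighbors, below 2/3.

No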